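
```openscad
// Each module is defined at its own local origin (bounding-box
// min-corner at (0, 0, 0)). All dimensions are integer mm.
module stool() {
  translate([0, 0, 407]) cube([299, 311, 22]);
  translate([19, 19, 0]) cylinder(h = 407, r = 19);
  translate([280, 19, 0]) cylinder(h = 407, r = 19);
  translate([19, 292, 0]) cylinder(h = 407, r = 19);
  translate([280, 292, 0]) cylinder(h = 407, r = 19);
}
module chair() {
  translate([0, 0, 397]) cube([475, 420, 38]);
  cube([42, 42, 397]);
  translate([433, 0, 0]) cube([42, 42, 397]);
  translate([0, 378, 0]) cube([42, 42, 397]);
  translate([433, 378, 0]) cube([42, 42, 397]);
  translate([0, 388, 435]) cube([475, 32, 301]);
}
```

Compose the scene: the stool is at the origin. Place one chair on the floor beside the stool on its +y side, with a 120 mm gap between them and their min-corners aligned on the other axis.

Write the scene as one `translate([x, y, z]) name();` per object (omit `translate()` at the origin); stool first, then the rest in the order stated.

stool();
translate([0, 431, 0]) chair();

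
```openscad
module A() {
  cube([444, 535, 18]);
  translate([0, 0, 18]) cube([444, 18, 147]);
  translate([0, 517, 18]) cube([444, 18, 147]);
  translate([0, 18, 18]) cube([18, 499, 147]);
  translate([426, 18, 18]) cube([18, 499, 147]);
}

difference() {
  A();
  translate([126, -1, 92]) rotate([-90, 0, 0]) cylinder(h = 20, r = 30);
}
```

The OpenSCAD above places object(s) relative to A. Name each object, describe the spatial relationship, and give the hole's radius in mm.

A is an open box. The open box has a circular hole through its front wall. The hole's radius is 30 mm.

The subtracted cylinder has r = 30 mm.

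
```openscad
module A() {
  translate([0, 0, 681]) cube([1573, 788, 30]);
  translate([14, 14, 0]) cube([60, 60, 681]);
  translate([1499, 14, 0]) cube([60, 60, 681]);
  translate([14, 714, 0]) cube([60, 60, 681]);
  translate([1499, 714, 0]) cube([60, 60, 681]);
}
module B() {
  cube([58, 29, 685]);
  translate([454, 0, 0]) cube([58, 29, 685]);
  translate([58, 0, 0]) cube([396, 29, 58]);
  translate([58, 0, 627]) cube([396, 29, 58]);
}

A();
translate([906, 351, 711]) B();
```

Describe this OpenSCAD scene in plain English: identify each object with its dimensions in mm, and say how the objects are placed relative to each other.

A is a rectangular dining table. The top is 1573×788×30 mm with its upper surface at z = 711 mm. It stands on four 60×60 mm square legs, each inset 14 mm from the nearest pair of top edges, running from the floor to the underside of the top.

B is a rectangular picture frame lying in the x–z plane (depth along y). The opening is 396 mm wide (x) by 569 mm tall (z), surrounded by a border 58 mm wide on all four sides. The frame is 29 mm deep and is made of two full-height vertical stiles with two horizontal rails fitted between them.

The picture frame is on top of the table.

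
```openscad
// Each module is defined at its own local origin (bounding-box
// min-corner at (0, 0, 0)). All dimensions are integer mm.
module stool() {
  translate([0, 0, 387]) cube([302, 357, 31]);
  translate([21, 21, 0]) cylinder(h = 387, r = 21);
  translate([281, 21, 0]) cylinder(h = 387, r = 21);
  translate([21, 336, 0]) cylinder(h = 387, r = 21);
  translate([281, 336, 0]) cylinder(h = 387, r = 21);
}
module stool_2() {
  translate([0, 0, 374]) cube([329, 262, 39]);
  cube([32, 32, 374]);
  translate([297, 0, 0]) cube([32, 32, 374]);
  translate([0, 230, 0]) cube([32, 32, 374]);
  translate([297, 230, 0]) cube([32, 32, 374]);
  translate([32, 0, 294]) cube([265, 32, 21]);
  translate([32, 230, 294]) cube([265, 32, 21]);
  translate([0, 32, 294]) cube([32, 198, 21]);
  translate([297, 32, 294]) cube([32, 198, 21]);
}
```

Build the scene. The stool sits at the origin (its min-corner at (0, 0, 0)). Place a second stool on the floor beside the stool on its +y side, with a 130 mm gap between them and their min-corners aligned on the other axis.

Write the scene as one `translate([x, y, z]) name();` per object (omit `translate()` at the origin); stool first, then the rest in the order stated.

stool();
translate([0, 487, 0]) stool_2();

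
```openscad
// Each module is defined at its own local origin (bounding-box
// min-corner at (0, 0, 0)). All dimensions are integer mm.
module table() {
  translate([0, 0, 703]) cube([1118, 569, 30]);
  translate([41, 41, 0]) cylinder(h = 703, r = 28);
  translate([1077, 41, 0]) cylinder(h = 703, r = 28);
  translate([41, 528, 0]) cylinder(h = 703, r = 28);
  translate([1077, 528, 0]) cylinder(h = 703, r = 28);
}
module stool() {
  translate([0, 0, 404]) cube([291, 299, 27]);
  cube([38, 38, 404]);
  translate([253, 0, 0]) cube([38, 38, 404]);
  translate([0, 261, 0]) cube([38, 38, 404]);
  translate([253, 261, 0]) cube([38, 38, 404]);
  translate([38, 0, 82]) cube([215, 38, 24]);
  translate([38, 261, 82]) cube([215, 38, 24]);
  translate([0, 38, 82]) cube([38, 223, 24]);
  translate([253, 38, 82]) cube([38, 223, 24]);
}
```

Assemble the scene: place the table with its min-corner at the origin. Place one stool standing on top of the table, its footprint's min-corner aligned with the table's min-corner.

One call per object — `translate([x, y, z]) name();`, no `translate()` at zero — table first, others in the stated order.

table();
translate([0, 0, 733]) stool();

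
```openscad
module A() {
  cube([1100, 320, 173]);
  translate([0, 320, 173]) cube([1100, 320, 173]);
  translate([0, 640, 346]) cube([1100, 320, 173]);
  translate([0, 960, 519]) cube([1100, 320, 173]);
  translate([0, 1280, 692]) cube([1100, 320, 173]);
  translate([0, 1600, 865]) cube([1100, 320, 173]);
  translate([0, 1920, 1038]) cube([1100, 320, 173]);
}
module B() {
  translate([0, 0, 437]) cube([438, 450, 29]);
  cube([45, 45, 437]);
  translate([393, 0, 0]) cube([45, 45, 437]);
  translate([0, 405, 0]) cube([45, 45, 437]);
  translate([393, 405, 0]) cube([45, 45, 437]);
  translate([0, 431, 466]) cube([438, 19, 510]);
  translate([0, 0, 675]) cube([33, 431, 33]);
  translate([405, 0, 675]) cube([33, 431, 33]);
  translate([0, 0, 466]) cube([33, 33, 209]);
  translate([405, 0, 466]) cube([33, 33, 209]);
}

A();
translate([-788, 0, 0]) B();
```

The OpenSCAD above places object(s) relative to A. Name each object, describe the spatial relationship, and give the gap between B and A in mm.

The chair's nearest face is 350 mm from the staircase's −x face.

A is a staircase. B is a chair. The chair is on the floor beside the staircase on its −x side. The gap between the chair and the staircase is 350 mm.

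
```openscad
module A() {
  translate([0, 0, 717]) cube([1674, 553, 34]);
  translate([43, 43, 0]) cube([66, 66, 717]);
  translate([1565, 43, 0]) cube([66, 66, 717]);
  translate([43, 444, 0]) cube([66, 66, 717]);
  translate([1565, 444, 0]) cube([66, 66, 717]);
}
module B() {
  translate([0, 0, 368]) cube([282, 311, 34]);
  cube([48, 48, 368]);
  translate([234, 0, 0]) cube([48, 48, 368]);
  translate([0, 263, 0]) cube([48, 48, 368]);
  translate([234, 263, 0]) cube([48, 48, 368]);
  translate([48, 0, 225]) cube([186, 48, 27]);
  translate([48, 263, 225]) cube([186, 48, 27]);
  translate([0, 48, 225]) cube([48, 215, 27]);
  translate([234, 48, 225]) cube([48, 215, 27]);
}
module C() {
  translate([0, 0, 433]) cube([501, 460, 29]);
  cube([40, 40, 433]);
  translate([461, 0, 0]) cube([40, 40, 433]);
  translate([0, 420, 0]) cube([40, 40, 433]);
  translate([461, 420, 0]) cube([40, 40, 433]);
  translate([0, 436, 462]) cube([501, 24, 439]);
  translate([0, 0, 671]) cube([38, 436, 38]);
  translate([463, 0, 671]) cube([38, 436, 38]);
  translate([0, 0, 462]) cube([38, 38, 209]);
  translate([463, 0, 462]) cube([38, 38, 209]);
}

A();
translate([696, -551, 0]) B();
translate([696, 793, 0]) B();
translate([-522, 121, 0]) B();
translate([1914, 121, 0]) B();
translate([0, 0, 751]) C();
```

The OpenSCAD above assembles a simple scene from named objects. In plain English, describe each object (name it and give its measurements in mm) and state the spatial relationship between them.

A is a rectangular dining table. The top is 1674×553×34 mm with its upper surface at z = 751 mm. It stands on four 66×66 mm square legs, each inset 43 mm from the nearest pair of top edges, running from the floor to the underside of the top.

B is a four-legged stool. The seat is 282×311 mm, 34 mm thick, top at z = 402 mm. It stands on four square legs, each 48×48 mm in cross-section, from z = 0 to the seat underside, each flush with a corner of the seat. Four stretchers, 48 mm wide and 27 mm tall, connect adjacent legs with their undersides at z = 225 mm, each running between the inner faces of the legs it joins and aligned with the legs' outer faces on the other axis.

C is a chair. The seat is a 501×460×29 mm slab with its top at z = 462 mm, on four 40×40 mm corner legs (flush with the seat edges, standing on z = 0). A flat backrest 24 mm thick, 439 mm tall, spans the full seat width and rises from the seat top along its +y edge, rear face flush with the rear of the seat. Two armrests of 38×38 mm section run along each side from the seat's front edge to the front of the backrest, top faces 247 mm above the seat top and outer faces flush with the seat's x-edges; a 38×38 mm post under the front of each armrest stands on the seat at the front corner.

Four stools sit around the table at the −y, +y, −x, +x sides. The chair is on top of the table.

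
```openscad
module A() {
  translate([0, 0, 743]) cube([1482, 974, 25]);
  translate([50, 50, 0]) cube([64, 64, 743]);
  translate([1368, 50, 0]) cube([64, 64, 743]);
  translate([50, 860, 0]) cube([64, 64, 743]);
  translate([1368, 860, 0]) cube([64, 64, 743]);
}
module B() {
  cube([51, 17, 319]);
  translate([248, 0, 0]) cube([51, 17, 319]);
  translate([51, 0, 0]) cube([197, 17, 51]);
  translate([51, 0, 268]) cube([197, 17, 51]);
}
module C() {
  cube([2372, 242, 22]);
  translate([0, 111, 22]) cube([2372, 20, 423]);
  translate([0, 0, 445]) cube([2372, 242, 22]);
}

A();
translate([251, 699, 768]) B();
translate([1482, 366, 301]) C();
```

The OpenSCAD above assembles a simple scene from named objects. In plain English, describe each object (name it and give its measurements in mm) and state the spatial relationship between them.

A is a table with a 1482×974 mm rectangular top, 25 mm thick, top surface at z = 768 mm, supported by four 64×64 mm square legs, each inset 50 mm from the nearest pair of top edges, running from the floor.

B is a picture frame with a 197×217 mm rectangular opening (x by z) and a uniform 51 mm border on every side. Frame depth is 17 mm along y. It is built from two vertical stiles running the full outside height and two horizontal rails spanning the gap between the stiles.

C is an I-beam lying along x, 2372 mm long. Overall section height 467 mm. Two flanges 242 mm wide (y) and 22 mm thick, one on the floor and one at the top; a web 20 mm thick runs between them, centred on the flange width.

The picture frame is on top of the table. The I-beam is beside the table with their tops flush at z = 768.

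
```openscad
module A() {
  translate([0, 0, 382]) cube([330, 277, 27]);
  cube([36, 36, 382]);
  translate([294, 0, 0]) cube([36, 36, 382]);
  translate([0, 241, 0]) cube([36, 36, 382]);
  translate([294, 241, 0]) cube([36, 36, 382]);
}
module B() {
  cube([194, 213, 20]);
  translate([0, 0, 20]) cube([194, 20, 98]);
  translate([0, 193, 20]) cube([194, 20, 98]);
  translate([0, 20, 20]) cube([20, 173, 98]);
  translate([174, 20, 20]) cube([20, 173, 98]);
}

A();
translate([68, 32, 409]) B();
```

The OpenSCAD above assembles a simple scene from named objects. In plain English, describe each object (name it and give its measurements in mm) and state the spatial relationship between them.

A is a four-legged stool. The seat is 330×277 mm, 27 mm thick, top at z = 409 mm. It stands on four square legs, each 36×36 mm in cross-section, from z = 0 to the seat underside, each flush with a corner of the seat.

B is an open-topped rectangular box: outside dimensions 194×213×118 mm, with a uniform wall and base thickness of 20 mm. The base is a full 194×213 slab on the floor; four walls sit on top of the base. The front and back walls (the −y and +y sides) span the full width; the two side walls fit between them.

The open box is on top of the stool, centred.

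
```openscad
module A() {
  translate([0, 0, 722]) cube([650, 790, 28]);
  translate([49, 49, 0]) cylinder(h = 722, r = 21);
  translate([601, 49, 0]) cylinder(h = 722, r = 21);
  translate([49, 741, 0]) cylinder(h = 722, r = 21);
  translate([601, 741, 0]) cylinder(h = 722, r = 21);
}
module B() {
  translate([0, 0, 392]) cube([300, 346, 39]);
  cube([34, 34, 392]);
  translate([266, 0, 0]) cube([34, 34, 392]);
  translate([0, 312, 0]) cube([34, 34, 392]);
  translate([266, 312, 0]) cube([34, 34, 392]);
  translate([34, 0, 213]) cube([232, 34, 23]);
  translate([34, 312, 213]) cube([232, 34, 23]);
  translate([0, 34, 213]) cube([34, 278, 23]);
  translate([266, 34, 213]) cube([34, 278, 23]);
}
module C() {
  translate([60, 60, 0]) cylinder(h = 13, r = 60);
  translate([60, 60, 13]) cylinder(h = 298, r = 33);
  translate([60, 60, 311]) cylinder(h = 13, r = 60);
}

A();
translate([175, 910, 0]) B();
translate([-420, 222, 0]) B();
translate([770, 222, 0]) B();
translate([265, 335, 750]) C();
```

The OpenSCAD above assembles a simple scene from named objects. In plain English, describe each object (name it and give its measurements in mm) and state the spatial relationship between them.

A is a table: top 650 mm (x) × 790 mm (y), 28 mm thick, upper face at z = 750 mm, on four round legs of 42 mm diameter, each leg's bounding box inset 28 mm from the nearest pair of top edges, running from z = 0 to the bottom of the top.

B is a four-legged stool. The seat is 300×346 mm, 39 mm thick, top at z = 431 mm. It stands on four square legs, each 34×34 mm in cross-section, from z = 0 to the seat underside, each flush with a corner of the seat. Four stretchers, 34 mm wide and 23 mm tall, connect adjacent legs with their undersides at z = 213 mm, each running between the inner faces of the legs it joins and aligned with the legs' outer faces on the other axis.

C is a spool: two coaxial disc flanges of radius 60 mm and thickness 13 mm, joined by a core cylinder of radius 33 mm and height 298 mm. The lower flange rests on z = 0 and the three cylinders share a vertical axis.

Three stools sit around the table at the +y, −x, +x sides. The spool is on top of the table, centred.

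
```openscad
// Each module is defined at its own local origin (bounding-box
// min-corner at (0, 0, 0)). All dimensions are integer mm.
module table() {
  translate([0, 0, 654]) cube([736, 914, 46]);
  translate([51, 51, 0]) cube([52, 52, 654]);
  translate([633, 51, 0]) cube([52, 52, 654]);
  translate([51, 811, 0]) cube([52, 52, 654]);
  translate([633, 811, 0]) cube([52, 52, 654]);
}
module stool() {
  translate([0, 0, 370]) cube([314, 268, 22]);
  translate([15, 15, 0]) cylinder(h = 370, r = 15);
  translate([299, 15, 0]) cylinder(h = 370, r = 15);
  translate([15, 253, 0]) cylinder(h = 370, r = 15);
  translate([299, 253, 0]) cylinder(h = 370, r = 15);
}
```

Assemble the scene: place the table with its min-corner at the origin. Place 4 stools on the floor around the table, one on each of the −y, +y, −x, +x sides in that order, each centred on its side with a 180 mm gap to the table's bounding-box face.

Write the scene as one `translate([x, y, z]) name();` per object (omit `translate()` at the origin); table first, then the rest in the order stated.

table();
translate([211, -448, 0]) stool();
translate([211, 1094, 0]) stool();
translate([-494, 323, 0]) stool();
translate([916, 323, 0]) stool();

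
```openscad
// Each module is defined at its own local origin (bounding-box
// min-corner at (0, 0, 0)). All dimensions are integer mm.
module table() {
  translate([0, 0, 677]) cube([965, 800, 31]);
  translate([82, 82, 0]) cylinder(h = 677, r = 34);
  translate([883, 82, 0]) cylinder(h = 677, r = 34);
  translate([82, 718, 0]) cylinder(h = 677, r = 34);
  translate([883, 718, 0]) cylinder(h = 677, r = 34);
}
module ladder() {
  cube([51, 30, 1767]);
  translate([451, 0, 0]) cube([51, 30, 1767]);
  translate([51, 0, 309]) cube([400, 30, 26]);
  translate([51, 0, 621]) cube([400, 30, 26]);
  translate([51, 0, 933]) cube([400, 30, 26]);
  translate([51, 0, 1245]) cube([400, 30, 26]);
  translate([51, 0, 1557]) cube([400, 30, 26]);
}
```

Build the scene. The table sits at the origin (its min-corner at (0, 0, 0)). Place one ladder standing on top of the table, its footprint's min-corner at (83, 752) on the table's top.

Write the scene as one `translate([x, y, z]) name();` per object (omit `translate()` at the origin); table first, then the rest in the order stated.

table();
translate([83, 752, 708]) ladder();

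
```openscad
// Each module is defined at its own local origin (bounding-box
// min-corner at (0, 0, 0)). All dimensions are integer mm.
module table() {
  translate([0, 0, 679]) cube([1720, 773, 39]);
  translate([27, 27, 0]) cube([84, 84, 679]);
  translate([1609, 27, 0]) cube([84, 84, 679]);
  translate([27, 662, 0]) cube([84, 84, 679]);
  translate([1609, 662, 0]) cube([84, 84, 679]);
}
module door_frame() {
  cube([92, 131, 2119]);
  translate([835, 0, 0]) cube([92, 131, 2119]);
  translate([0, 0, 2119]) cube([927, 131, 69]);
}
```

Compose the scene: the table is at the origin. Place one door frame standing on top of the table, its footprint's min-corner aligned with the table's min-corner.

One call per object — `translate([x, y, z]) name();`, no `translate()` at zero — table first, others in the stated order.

table();
translate([0, 0, 718]) door_frame();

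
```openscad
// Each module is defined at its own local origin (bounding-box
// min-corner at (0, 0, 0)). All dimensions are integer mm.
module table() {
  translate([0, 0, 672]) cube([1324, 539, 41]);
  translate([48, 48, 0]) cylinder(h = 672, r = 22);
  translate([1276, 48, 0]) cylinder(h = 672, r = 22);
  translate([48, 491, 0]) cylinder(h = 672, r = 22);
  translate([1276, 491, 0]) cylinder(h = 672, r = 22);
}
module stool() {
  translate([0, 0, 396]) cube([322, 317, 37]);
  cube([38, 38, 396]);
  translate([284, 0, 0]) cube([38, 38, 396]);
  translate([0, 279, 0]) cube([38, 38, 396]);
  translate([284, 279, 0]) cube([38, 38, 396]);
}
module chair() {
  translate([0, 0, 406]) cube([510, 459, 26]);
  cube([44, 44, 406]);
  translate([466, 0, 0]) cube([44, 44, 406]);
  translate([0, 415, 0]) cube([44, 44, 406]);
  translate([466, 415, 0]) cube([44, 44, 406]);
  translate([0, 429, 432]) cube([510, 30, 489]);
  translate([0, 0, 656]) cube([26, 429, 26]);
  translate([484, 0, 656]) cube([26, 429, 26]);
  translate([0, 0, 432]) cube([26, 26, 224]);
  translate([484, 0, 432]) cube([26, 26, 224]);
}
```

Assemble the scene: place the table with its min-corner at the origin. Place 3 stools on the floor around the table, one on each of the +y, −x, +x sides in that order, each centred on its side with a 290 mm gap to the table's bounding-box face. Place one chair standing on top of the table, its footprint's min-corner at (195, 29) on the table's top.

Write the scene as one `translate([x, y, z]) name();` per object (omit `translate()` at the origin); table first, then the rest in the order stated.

table();
translate([501, 829, 0]) stool();
translate([-612, 111, 0]) stool();
translate([1614, 111, 0]) stool();
translate([195, 29, 713]) chair();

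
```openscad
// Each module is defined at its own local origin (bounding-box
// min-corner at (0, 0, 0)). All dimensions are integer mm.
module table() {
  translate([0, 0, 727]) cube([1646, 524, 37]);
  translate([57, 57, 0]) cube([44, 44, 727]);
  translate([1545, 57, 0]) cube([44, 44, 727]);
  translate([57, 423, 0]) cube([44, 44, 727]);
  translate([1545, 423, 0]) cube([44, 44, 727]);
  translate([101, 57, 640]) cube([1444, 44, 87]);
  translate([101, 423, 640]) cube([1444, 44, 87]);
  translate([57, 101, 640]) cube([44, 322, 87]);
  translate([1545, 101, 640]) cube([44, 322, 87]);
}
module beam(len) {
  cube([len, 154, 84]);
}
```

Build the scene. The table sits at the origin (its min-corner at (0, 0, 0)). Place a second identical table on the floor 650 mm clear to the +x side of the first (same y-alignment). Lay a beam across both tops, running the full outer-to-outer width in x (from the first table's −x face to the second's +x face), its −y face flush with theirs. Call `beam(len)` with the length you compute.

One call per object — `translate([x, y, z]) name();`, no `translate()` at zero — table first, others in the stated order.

table();
translate([2296, 0, 0]) table();
translate([0, 0, 764]) beam(3942);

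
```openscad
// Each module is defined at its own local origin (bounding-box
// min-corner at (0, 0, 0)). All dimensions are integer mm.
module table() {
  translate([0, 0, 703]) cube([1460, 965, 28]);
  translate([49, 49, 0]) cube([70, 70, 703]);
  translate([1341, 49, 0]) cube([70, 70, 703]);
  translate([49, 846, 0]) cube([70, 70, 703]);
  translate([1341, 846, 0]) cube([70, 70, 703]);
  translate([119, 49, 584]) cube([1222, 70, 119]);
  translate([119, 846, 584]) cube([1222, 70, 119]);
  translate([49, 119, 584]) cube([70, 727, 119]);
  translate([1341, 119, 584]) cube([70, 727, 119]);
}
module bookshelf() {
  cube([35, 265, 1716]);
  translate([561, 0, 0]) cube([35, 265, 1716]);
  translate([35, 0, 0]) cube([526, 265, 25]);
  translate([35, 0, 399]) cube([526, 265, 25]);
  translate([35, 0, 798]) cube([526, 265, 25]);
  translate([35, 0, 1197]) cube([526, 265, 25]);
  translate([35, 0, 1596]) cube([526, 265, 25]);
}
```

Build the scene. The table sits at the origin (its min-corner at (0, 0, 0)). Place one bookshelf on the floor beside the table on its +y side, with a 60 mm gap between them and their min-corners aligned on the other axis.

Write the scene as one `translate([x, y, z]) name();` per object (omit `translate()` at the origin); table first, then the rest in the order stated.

table();
translate([0, 1025, 0]) bookshelf();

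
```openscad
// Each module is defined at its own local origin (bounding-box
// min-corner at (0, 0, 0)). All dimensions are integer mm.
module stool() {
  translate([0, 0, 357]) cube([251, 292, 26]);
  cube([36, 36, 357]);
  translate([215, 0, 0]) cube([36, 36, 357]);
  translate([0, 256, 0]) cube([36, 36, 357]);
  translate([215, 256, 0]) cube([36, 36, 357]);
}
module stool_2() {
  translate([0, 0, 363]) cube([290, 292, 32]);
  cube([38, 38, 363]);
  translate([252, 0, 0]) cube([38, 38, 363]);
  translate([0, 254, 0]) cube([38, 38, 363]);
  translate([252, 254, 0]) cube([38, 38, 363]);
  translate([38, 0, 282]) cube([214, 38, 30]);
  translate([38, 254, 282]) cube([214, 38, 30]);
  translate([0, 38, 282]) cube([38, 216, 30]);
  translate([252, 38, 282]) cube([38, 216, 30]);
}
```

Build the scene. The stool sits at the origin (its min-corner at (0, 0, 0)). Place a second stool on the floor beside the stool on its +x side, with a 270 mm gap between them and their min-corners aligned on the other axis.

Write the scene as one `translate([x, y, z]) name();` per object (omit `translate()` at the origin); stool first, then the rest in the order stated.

stool();
translate([521, 0, 0]) stool_2();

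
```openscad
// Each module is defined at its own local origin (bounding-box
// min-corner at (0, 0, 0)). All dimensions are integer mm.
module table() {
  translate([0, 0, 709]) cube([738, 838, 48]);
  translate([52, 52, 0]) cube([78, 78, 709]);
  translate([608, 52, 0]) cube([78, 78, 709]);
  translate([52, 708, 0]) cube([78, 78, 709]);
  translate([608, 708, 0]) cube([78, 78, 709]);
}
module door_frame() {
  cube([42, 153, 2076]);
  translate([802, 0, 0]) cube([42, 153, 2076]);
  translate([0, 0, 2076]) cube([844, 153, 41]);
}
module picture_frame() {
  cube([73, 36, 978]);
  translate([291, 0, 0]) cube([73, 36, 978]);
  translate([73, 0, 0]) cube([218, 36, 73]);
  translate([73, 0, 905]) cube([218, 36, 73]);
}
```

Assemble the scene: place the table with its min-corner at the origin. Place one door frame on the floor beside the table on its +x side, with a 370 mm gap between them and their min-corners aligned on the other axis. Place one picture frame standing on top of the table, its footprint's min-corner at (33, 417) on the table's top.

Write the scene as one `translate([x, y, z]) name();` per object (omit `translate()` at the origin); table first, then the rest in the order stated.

table();
translate([1108, 0, 0]) door_frame();
translate([33, 417, 757]) picture_frame();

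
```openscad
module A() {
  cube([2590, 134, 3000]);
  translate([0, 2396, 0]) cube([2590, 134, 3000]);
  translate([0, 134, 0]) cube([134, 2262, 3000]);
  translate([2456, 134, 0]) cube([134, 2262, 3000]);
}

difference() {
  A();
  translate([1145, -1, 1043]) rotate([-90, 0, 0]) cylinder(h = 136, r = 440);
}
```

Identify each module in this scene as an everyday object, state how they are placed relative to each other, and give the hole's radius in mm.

The subtracted cylinder has r = 440 mm.

A is a house frame. The house frame has a circular hole through its front wall. The hole's radius is 440 mm.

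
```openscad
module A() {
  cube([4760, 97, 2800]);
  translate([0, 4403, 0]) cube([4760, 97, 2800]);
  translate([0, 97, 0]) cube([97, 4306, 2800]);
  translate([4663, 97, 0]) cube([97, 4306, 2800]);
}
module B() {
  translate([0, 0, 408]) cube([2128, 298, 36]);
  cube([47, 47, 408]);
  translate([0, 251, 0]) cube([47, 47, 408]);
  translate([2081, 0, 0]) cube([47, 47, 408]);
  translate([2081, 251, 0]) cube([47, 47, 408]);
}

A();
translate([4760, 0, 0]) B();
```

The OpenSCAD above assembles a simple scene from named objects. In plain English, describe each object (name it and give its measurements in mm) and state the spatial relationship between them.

A is a box-shaped house frame (walls only): outside footprint 4760×4500 mm, wall height 2800 mm, wall thickness 97 mm. The two y-facing walls run the full x-width; the two x-facing walls fit between the inner faces of the y-facing walls.

B is a long wooden bench with a 2128 mm (x) × 298 mm (y) seat, 36 mm thick, its top surface 444 mm above the floor. Four 47 mm square legs at the seat corners, flush with the edges, run from z = 0 to the seat underside.

The bench is against the house frame's +x side, with their −y faces flush.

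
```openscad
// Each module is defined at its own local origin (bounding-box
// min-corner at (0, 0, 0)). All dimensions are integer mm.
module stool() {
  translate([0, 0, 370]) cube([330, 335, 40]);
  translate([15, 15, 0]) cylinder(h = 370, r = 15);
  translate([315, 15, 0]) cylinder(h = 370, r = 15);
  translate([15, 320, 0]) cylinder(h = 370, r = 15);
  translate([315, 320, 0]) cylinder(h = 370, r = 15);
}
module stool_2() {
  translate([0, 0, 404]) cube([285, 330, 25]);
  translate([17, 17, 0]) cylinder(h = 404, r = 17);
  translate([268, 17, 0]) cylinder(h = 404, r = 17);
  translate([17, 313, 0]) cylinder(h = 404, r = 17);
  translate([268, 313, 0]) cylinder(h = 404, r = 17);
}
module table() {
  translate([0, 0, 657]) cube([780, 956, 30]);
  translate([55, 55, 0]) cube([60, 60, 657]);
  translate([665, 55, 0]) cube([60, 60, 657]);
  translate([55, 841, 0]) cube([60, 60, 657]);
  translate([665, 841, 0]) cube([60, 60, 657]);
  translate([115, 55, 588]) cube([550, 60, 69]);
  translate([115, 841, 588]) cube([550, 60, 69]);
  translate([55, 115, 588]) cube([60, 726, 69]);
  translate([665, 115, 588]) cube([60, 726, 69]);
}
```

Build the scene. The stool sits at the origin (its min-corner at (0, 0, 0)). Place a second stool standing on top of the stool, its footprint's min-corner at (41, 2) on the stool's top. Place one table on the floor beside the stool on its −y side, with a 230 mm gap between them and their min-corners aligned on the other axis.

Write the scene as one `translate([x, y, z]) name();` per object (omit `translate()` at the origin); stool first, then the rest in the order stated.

stool();
translate([41, 2, 410]) stool_2();
translate([0, -1186, 0]) table();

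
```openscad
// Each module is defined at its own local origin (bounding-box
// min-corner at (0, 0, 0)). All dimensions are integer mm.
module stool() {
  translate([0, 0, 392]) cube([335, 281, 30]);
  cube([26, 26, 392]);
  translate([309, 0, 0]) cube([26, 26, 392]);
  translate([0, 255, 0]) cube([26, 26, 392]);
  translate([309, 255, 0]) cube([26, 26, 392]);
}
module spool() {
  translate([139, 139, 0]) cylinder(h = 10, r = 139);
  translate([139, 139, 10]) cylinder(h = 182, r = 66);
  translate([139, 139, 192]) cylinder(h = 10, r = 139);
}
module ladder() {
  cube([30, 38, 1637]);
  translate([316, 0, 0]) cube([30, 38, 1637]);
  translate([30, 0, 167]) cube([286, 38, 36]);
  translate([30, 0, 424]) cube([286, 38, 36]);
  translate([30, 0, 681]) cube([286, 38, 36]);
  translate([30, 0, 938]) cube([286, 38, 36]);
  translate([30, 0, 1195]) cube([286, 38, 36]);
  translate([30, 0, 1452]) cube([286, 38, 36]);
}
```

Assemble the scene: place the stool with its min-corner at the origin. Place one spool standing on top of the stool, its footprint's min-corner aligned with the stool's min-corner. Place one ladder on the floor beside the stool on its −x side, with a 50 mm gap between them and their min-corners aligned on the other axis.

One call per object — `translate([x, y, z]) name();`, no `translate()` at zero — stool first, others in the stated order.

stool();
translate([0, 0, 422]) spool();
translate([-396, 0, 0]) ladder();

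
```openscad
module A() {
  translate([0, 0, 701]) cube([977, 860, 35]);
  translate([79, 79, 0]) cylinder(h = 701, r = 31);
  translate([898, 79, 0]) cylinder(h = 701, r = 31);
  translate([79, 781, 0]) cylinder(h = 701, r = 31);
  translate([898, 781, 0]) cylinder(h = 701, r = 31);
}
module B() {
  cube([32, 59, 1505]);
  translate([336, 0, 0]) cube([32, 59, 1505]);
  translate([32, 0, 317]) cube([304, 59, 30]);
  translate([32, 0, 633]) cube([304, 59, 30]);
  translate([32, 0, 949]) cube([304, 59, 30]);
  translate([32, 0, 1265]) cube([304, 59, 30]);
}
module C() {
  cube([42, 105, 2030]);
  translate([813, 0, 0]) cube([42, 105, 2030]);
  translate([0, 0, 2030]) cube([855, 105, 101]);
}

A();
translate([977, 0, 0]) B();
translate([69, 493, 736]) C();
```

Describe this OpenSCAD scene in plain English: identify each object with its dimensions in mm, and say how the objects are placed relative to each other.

A is a rectangular dining table. The top is 977×860×35 mm with its upper surface at z = 736 mm. It stands on four round legs of 62 mm diameter, each leg's bounding box inset 48 mm from the nearest pair of top edges, running from the floor to the underside of the top.

B is a wooden ladder with two side rails of 32×59 mm section and 1505 mm height, set 368 mm apart overall. Between them run 4 rectangular rungs (59 mm deep, 30 mm thick), front faces flush with the rails' −y face. The bottom of the first rung is 317 mm above the floor and each subsequent rung is 316 mm higher than the one below.

C is a door frame. The clear opening is 771 mm wide and 2030 mm high. Two 42 mm wide jambs, 105 mm deep, stand either side of the opening from the floor to the top of the opening. A 101 mm thick head sits across the top of both jambs, spanning the full outside width of the frame.

The ladder is against the table's +x side, with their −y faces flush. The door frame is on top of the table.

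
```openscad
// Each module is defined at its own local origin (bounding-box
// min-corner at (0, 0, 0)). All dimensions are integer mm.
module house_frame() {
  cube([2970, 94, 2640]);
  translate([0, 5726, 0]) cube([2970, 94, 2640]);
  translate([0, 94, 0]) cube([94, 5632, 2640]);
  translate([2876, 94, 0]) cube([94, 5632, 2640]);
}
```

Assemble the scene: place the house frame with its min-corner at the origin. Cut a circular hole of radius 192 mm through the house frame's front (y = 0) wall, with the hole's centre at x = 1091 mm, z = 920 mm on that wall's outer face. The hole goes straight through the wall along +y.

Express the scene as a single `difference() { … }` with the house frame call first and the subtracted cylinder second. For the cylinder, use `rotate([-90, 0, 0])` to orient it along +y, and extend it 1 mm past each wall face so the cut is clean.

difference() {
  house_frame();
  translate([1091, -1, 920]) rotate([-90, 0, 0]) cylinder(h = 96, r = 192);
}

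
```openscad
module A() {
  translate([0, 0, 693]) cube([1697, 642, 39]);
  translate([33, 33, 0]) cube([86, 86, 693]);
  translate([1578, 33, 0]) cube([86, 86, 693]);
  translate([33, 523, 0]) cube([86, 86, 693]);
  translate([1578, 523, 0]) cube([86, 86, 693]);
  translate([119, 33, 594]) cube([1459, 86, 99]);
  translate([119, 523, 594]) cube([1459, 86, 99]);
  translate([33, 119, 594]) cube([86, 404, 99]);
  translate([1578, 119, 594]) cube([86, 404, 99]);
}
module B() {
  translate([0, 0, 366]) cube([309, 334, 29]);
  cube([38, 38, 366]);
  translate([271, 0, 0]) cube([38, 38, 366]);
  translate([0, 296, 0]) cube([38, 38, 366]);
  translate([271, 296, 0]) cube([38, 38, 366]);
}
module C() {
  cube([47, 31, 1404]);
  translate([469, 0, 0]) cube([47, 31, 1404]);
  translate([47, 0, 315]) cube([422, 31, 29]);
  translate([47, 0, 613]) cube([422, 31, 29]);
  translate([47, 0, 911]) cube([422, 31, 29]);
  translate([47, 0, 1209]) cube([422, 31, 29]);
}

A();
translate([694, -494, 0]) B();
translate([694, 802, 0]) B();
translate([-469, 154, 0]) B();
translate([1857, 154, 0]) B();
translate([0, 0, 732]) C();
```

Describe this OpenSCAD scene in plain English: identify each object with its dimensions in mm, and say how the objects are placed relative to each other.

A is a table with a 1697×642 mm rectangular top, 39 mm thick, top surface at z = 732 mm, supported by four 86×86 mm square legs, each inset 33 mm from the nearest pair of top edges, running from the floor. Four apron rails, 86 mm thick and 99 mm tall, run between adjacent legs with their top edges flush with the underside of the top and their outer faces flush with the legs' outer faces.

B is a four-legged stool. The seat is a 309×334×29 mm slab whose top surface is at z = 395 mm; four square legs, each 38×38 mm in cross-section, run from the floor (z = 0) to the underside of the seat, each flush with a corner of the seat.

C is a wooden ladder with two side rails of 47×31 mm section and 1404 mm height, set 516 mm apart overall. Between them run 4 rectangular rungs (31 mm deep, 29 mm thick), front faces flush with the rails' −y face. The bottom of the first rung is 315 mm above the floor and each subsequent rung is 298 mm higher than the one below.

Four stools sit around the table at the −y, +y, −x, +x sides. The ladder is on top of the table.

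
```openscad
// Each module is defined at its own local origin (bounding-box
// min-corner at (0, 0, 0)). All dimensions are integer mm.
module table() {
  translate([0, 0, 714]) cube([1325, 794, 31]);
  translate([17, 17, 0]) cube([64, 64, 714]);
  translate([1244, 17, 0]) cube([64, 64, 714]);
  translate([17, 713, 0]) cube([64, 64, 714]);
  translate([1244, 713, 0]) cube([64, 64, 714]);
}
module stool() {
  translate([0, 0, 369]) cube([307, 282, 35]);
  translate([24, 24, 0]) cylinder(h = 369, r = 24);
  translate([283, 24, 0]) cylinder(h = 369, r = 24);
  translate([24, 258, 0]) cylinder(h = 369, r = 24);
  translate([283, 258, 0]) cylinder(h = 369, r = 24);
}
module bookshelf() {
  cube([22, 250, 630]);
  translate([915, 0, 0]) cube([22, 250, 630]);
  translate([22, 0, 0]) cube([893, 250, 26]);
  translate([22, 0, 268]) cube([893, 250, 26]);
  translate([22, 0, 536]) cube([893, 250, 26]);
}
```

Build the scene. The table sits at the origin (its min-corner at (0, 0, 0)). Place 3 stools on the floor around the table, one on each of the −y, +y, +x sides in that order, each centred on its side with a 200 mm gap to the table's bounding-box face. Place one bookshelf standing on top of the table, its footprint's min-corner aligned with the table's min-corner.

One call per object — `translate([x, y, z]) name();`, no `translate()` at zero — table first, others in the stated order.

table();
translate([509, -482, 0]) stool();
translate([509, 994, 0]) stool();
translate([1525, 256, 0]) stool();
translate([0, 0, 745]) bookshelf();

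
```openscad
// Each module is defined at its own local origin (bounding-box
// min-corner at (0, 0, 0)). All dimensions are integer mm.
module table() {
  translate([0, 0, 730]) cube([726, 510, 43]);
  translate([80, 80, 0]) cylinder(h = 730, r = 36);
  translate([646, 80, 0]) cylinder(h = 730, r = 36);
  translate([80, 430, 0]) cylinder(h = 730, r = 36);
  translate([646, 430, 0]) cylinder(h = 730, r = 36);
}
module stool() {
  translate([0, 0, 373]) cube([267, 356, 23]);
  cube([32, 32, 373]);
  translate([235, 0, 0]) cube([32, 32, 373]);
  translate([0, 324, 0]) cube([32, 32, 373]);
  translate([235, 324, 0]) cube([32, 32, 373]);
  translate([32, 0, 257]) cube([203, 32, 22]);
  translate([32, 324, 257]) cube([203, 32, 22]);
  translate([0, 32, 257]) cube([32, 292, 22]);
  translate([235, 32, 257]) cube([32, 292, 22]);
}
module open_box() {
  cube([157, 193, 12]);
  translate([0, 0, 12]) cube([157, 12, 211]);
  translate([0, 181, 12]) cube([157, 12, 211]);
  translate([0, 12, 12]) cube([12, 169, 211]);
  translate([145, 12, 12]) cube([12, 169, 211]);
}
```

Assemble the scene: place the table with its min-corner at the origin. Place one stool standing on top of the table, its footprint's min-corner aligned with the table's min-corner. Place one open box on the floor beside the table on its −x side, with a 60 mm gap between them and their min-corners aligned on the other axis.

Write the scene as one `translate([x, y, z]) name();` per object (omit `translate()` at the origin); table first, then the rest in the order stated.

table();
translate([0, 0, 773]) stool();
translate([-217, 0, 0]) open_box();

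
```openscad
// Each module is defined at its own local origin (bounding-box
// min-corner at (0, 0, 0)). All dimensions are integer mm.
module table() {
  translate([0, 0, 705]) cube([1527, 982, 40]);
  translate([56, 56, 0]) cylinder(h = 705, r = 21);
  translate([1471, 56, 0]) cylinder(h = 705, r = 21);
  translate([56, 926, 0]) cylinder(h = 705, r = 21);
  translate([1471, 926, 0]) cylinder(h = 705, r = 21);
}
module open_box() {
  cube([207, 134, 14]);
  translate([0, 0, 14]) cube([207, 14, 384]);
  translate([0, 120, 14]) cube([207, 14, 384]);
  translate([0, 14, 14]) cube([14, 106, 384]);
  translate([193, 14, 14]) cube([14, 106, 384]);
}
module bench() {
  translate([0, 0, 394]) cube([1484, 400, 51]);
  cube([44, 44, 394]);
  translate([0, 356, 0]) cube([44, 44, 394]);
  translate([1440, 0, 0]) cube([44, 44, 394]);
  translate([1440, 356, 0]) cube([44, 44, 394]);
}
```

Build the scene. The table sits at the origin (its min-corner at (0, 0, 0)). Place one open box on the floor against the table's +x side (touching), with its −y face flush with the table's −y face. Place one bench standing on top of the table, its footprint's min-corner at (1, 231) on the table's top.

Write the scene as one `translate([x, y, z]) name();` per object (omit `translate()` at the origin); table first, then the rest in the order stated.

table();
translate([1527, 0, 0]) open_box();
translate([1, 231, 745]) bench();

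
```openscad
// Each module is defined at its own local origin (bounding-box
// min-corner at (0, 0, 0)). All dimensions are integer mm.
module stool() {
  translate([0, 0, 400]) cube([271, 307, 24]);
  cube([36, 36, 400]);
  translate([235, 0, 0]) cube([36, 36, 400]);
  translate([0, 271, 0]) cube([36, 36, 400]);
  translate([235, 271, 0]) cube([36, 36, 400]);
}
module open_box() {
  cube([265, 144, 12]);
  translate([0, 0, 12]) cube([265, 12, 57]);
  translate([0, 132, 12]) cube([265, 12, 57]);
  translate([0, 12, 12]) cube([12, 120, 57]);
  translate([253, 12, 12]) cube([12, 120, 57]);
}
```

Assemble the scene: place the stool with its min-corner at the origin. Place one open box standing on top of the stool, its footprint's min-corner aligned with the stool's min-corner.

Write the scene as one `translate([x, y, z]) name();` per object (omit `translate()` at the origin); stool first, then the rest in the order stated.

stool();
translate([0, 0, 424]) open_box();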